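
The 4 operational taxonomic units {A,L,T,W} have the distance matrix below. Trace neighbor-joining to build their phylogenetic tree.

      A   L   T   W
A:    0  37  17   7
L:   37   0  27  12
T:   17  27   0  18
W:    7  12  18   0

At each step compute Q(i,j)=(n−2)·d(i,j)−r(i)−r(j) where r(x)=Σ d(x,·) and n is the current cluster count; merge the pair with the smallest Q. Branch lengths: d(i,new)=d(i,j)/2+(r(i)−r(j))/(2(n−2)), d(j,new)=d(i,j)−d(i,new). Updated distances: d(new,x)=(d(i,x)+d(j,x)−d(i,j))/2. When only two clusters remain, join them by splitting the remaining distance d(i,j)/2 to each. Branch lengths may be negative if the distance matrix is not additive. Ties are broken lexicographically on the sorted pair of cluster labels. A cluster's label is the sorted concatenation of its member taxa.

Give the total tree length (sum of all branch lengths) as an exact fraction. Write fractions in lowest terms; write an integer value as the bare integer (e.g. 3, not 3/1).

1. join A+T (d=17, Q=-89) ⇒ AT; edges |A|=33/4, |T|=35/4
  updated: d(AT,L)=47/2, d(AT,W)=4
2. join AT+L (d=47/2, Q=-79/2) ⇒ ALT; edges |AT|=31/4, |L|=63/4
  updated: d(ALT,W)=-15/4
3. join ALT+W (d=-15/4) ⇒ ALTW; edges |ALT|=-15/8, |W|=-15/8
final tree: (((A:33/4,T:35/4):31/4,L:63/4):-15/8,W:-15/8)
total length: 147/4

147/4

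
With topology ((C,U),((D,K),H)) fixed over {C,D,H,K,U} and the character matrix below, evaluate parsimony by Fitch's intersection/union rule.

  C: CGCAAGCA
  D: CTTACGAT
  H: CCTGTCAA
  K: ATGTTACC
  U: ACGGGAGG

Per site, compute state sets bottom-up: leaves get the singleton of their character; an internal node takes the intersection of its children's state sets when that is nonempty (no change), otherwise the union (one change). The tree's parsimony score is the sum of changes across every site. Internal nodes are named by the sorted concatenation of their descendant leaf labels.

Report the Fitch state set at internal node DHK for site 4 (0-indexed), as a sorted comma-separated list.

T

[col 0] CU: children C:{C}, U:{A} ∪→ {A,C}; cost 1
[col 0] DK: children D:{C}, K:{A} ∪→ {A,C}; cost 1
[col 0] DHK: children DK:{A,C}, H:{C} ∩→ {C}; cost 0
[col 0] CDHKU: children CU:{A,C}, DHK:{C} ∩→ {C}; cost 0
[col 1] CU: children C:{G}, U:{C} ∪→ {C,G}; cost 1
[col 1] DK: children D:{T}, K:{T} ∩→ {T}; cost 0
[col 1] DHK: children DK:{T}, H:{C} ∪→ {C,T}; cost 1
[col 1] CDHKU: children CU:{C,G}, DHK:{C,T} ∩→ {C}; cost 0
[col 2] CU: children C:{C}, U:{G} ∪→ {C,G}; cost 1
[col 2] DK: children D:{T}, K:{G} ∪→ {G,T}; cost 1
[col 2] DHK: children DK:{G,T}, H:{T} ∩→ {T}; cost 0
[col 2] CDHKU: children CU:{C,G}, DHK:{T} ∪→ {C,G,T}; cost 1
[col 3] CU: children C:{A}, U:{G} ∪→ {A,G}; cost 1
[col 3] DK: children D:{A}, K:{T} ∪→ {A,T}; cost 1
[col 3] DHK: children DK:{A,T}, H:{G} ∪→ {A,G,T}; cost 1
[col 3] CDHKU: children CU:{A,G}, DHK:{A,G,T} ∩→ {A,G}; cost 0
[col 4] CU: children C:{A}, U:{G} ∪→ {A,G}; cost 1
[col 4] DK: children D:{C}, K:{T} ∪→ {C,T}; cost 1
[col 4] DHK: children DK:{C,T}, H:{T} ∩→ {T}; cost 0
[col 4] CDHKU: children CU:{A,G}, DHK:{T} ∪→ {A,G,T}; cost 1
[col 5] CU: children C:{G}, U:{A} ∪→ {A,G}; cost 1
[col 5] DK: children D:{G}, K:{A} ∪→ {A,G}; cost 1
[col 5] DHK: children DK:{A,G}, H:{C} ∪→ {A,C,G}; cost 1
[col 5] CDHKU: children CU:{A,G}, DHK:{A,C,G} ∩→ {A,G}; cost 0
[col 6] CU: children C:{C}, U:{G} ∪→ {C,G}; cost 1
[col 6] DK: children D:{A}, K:{C} ∪→ {A,C}; cost 1
[col 6] DHK: children DK:{A,C}, H:{A} ∩→ {A}; cost 0
[col 6] CDHKU: children CU:{C,G}, DHK:{A} ∪→ {A,C,G}; cost 1
[col 7] CU: children C:{A}, U:{G} ∪→ {A,G}; cost 1
[col 7] DK: children D:{T}, K:{C} ∪→ {C,T}; cost 1
[col 7] DHK: children DK:{C,T}, H:{A} ∪→ {A,C,T}; cost 1
[col 7] CDHKU: children CU:{A,G}, DHK:{A,C,T} ∩→ {A}; cost 0
per-site changes: [2, 2, 3, 3, 3, 3, 3, 3]; total = 22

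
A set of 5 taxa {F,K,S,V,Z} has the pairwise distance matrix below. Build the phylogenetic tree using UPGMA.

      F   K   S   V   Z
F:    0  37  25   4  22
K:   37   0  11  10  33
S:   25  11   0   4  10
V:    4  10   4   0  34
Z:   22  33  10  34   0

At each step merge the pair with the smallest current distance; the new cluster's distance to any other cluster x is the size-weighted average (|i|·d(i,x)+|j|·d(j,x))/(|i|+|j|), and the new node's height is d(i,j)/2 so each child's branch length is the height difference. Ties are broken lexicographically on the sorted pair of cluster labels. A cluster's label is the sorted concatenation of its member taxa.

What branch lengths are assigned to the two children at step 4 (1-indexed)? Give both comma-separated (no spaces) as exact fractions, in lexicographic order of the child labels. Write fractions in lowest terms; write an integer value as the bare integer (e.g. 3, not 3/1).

step 1: merge (F,V) at d=4; branch lengths F→2, V→2; new cluster FV
  updated: d(FV,K)=47/2, d(FV,S)=29/2, d(FV,Z)=28
step 2: merge (S,Z) at d=10; branch lengths S→5, Z→5; new cluster SZ
  updated: d(FV,SZ)=85/4, d(K,SZ)=22
step 3: merge (FV,SZ) at d=85/4; branch lengths FV→69/8, SZ→45/8; new cluster FSVZ
  updated: d(FSVZ,K)=91/4
step 4: merge (FSVZ,K) at d=91/4; branch lengths FSVZ→3/4, K→91/8; new cluster FKSVZ
final tree: (((F:2,V:2):69/8,(S:5,Z:5):45/8):3/4,K:91/8)
total length: 323/8

3/4,91/8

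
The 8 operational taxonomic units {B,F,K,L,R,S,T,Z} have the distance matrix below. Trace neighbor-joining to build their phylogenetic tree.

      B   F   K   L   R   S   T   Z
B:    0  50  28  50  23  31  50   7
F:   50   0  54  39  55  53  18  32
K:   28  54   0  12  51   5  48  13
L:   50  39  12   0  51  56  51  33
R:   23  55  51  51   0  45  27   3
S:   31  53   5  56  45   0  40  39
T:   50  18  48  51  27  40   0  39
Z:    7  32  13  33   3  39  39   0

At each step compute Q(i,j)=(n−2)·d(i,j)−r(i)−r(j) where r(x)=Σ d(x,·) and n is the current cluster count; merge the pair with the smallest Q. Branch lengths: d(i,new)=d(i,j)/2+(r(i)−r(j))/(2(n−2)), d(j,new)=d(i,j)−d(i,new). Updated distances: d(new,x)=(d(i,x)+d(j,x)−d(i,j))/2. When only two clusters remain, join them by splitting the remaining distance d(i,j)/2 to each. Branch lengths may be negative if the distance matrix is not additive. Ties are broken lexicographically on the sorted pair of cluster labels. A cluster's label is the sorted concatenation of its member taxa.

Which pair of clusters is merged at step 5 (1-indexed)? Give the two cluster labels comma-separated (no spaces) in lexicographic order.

B,FKLST

step 1: merge (F,T) at d=18, Q=-466; branch lengths F→34/3, T→20/3; new cluster FT
  updated: d(B,FT)=41, d(FT,K)=42, d(FT,L)=36, d(FT,R)=32, d(FT,S)=75/2, d(FT,Z)=53/2
step 2: merge (K,S) at d=5, Q=-679/2; branch lengths K→-15/4, S→35/4; new cluster KS
  updated: d(B,KS)=27, d(FT,KS)=149/4, d(KS,L)=63/2, d(KS,R)=91/2, d(KS,Z)=47/2
step 3: merge (KS,L) at d=63/2, Q=-961/4; branch lengths KS→357/32, L→651/32; new cluster KLS
  updated: d(B,KLS)=91/4, d(FT,KLS)=167/8, d(KLS,R)=65/2, d(KLS,Z)=25/2
step 4: merge (FT,KLS) at d=167/8, Q=-1171/8; branch lengths FT→755/48, KLS→247/48; new cluster FKLST
  updated: d(B,FKLST)=343/16, d(FKLST,R)=349/16, d(FKLST,Z)=145/16
step 5: merge (B,FKLST) at d=343/16, Q=-487/8; branch lengths B→21/2, FKLST→175/16; new cluster BFKLST
  updated: d(BFKLST,R)=187/16, d(BFKLST,Z)=-43/16
step 6: merge (BFKLST,R) at d=187/16, Q=-12; branch lengths BFKLST→3, R→139/16; new cluster BFKLRST
  updated: d(BFKLRST,Z)=-91/16
step 7: merge (BFKLRST,Z) at d=-91/16; branch lengths BFKLRST→-91/32, Z→-91/32; new cluster BFKLRSTZ
final tree: (((B:21/2,((F:34/3,T:20/3):755/48,((K:-15/4,S:35/4):357/32,L:651/32):247/48):175/16):3,R:139/16):-91/32,Z:-91/32)
total length: 1645/16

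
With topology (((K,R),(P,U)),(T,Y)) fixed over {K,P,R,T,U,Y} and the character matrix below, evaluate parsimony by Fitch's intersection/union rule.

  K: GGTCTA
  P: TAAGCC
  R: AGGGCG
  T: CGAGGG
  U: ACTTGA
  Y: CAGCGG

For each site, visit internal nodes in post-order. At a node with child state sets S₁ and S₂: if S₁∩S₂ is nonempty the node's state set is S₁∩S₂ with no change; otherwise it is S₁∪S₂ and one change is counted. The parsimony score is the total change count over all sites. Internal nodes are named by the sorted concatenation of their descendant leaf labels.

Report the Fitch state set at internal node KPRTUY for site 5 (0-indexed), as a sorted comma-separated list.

[col 0] KR: children K:{G}, R:{A} ∪→ {A,G}; cost 1
[col 0] PU: children P:{T}, U:{A} ∪→ {A,T}; cost 1
[col 0] KPRU: children KR:{A,G}, PU:{A,T} ∩→ {A}; cost 0
[col 0] TY: children T:{C}, Y:{C} ∩→ {C}; cost 0
[col 0] KPRTUY: children KPRU:{A}, TY:{C} ∪→ {A,C}; cost 1
[col 1] KR: children K:{G}, R:{G} ∩→ {G}; cost 0
[col 1] PU: children P:{A}, U:{C} ∪→ {A,C}; cost 1
[col 1] KPRU: children KR:{G}, PU:{A,C} ∪→ {A,C,G}; cost 1
[col 1] TY: children T:{G}, Y:{A} ∪→ {A,G}; cost 1
[col 1] KPRTUY: children KPRU:{A,C,G}, TY:{A,G} ∩→ {A,G}; cost 0
[col 2] KR: children K:{T}, R:{G} ∪→ {G,T}; cost 1
[col 2] PU: children P:{A}, U:{T} ∪→ {A,T}; cost 1
[col 2] KPRU: children KR:{G,T}, PU:{A,T} ∩→ {T}; cost 0
[col 2] TY: children T:{A}, Y:{G} ∪→ {A,G}; cost 1
[col 2] KPRTUY: children KPRU:{T}, TY:{A,G} ∪→ {A,G,T}; cost 1
[col 3] KR: children K:{C}, R:{G} ∪→ {C,G}; cost 1
[col 3] PU: children P:{G}, U:{T} ∪→ {G,T}; cost 1
[col 3] KPRU: children KR:{C,G}, PU:{G,T} ∩→ {G}; cost 0
[col 3] TY: children T:{G}, Y:{C} ∪→ {C,G}; cost 1
[col 3] KPRTUY: children KPRU:{G}, TY:{C,G} ∩→ {G}; cost 0
[col 4] KR: children K:{T}, R:{C} ∪→ {C,T}; cost 1
[col 4] PU: children P:{C}, U:{G} ∪→ {C,G}; cost 1
[col 4] KPRU: children KR:{C,T}, PU:{C,G} ∩→ {C}; cost 0
[col 4] TY: children T:{G}, Y:{G} ∩→ {G}; cost 0
[col 4] KPRTUY: children KPRU:{C}, TY:{G} ∪→ {C,G}; cost 1
[col 5] KR: children K:{A}, R:{G} ∪→ {A,G}; cost 1
[col 5] PU: children P:{C}, U:{A} ∪→ {A,C}; cost 1
[col 5] KPRU: children KR:{A,G}, PU:{A,C} ∩→ {A}; cost 0
[col 5] TY: children T:{G}, Y:{G} ∩→ {G}; cost 0
[col 5] KPRTUY: children KPRU:{A}, TY:{G} ∪→ {A,G}; cost 1
per-site changes: [3, 3, 4, 3, 3, 3]; total = 19

A,G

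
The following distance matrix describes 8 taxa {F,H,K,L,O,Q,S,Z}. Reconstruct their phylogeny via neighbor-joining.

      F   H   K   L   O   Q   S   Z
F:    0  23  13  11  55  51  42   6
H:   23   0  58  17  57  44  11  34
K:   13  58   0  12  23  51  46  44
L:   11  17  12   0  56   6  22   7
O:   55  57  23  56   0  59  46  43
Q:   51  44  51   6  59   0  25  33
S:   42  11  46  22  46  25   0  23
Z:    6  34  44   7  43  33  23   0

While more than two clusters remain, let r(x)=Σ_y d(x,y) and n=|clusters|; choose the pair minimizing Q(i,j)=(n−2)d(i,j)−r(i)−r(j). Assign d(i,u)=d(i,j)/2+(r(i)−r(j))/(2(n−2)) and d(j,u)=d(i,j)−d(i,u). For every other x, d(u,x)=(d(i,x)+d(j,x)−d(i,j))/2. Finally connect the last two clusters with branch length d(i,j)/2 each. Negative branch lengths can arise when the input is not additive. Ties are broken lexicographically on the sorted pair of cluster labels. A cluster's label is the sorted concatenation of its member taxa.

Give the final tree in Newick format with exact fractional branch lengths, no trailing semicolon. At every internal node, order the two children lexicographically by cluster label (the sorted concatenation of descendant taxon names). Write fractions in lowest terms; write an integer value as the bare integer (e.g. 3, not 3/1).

step 1: merge (K,O) at d=23, Q=-448; branch lengths K→23/6, O→115/6; new cluster KO
  updated: d(F,KO)=45/2, d(H,KO)=46, d(KO,L)=45/2, d(KO,Q)=87/2, d(KO,S)=69/2, d(KO,Z)=32
step 2: merge (H,S) at d=11, Q=-555/2; branch lengths H→29/4, S→15/4; new cluster HS
  updated: d(F,HS)=27, d(HS,KO)=139/4, d(HS,L)=14, d(HS,Q)=29, d(HS,Z)=23
step 3: merge (L,Q) at d=6, Q=-199; branch lengths L→-39/4, Q→63/4; new cluster LQ
  updated: d(F,LQ)=28, d(HS,LQ)=37/2, d(KO,LQ)=30, d(LQ,Z)=17
step 4: merge (F,Z) at d=6, Q=-287/2; branch lengths F→47/12, Z→25/12; new cluster FZ
  updated: d(FZ,HS)=22, d(FZ,KO)=97/4, d(FZ,LQ)=39/2
step 5: merge (FZ,KO) at d=97/4, Q=-425/4; branch lengths FZ→101/16, KO→287/16; new cluster FKOZ
  updated: d(FKOZ,HS)=65/4, d(FKOZ,LQ)=101/8
step 6: merge (FKOZ,HS) at d=65/4, Q=-379/8; branch lengths FKOZ→83/16, HS→177/16; new cluster FHKOSZ
  updated: d(FHKOSZ,LQ)=119/16
step 7: merge (FHKOSZ,LQ) at d=119/16; branch lengths FHKOSZ→119/32, LQ→119/32; new cluster FHKLOQSZ
final tree: ((((F:47/12,Z:25/12):101/16,(K:23/6,O:115/6):287/16):83/16,(H:29/4,S:15/4):177/16):119/32,(L:-39/4,Q:63/4):119/32)
total length: 1503/16

((((F:47/12,Z:25/12):101/16,(K:23/6,O:115/6):287/16):83/16,(H:29/4,S:15/4):177/16):119/32,(L:-39/4,Q:63/4):119/32)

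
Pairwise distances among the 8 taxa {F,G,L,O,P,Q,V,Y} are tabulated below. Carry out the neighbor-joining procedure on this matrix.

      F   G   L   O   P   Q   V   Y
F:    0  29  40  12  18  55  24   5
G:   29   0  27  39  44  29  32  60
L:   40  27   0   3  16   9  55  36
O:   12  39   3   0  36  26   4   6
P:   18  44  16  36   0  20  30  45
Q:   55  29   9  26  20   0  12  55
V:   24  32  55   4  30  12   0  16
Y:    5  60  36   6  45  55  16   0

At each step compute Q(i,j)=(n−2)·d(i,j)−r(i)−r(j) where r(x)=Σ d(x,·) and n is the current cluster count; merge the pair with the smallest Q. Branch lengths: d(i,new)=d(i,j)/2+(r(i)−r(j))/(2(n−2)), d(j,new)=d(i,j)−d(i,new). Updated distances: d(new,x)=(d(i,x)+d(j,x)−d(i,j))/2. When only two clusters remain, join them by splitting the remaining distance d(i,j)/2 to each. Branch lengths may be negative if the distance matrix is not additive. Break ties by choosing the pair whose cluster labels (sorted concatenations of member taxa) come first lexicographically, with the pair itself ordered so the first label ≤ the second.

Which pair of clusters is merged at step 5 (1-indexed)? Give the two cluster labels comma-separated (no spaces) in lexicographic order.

FGOVY,Q

1. join F+Y (d=5, Q=-376) ⇒ FY; edges |F|=-5/6, |Y|=35/6
  updated: d(FY,G)=42, d(FY,L)=71/2, d(FY,O)=13/2, d(FY,P)=29, d(FY,Q)=105/2, d(FY,V)=35/2
2. join FY+O (d=13/2, Q=-265) ⇒ FOY; edges |FY|=101/10, |O|=-18/5
  updated: d(FOY,G)=149/4, d(FOY,L)=16, d(FOY,P)=117/4, d(FOY,Q)=36, d(FOY,V)=15/2
3. join FOY+V (d=15/2, Q=-465/2) ⇒ FOVY; edges |FOY|=39/16, |V|=81/16
  updated: d(FOVY,G)=247/8, d(FOVY,L)=127/4, d(FOVY,P)=207/8, d(FOVY,Q)=81/4
4. join FOVY+G (d=247/8, Q=-147) ⇒ FGOVY; edges |FOVY|=47/4, |G|=153/8
  updated: d(FGOVY,L)=223/16, d(FGOVY,P)=39/2, d(FGOVY,Q)=147/16
5. join FGOVY+Q (d=147/16, Q=-999/16) ⇒ FGOQVY; edges |FGOVY|=365/64, |Q|=223/64
  updated: d(FGOQVY,L)=55/8, d(FGOQVY,P)=485/32
6. join FGOQVY+L (d=55/8, Q=-1217/32) ⇒ FGLOQVY; edges |FGOQVY|=193/64, |L|=247/64
  updated: d(FGLOQVY,P)=777/64
7. join FGLOQVY+P (d=777/64) ⇒ FGLOPQVY; edges |FGLOQVY|=777/128, |P|=777/128
final tree: (((((((F:-5/6,Y:35/6):101/10,O:-18/5):39/16,V:81/16):47/4,G:153/8):365/64,Q:223/64):193/64,L:247/64):777/128,P:777/128)
total length: 4997/64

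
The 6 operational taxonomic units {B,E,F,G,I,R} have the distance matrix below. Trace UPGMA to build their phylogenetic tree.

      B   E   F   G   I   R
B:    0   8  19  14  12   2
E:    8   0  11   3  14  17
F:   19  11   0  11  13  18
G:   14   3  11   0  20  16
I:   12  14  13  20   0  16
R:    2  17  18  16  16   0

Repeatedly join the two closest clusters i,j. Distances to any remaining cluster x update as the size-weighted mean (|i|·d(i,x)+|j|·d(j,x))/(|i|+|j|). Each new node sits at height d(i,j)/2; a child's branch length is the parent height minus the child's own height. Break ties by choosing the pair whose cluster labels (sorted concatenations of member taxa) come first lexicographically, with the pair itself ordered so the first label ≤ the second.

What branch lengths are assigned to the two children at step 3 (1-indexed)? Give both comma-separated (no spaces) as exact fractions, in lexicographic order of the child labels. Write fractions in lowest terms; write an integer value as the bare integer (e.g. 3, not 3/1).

4,11/2

step 1: merge (B,R) at d=2; branch lengths B→1, R→1; new cluster BR
  updated: d(BR,E)=25/2, d(BR,F)=37/2, d(BR,G)=15, d(BR,I)=14
step 2: merge (E,G) at d=3; branch lengths E→3/2, G→3/2; new cluster EG
  updated: d(BR,EG)=55/4, d(EG,F)=11, d(EG,I)=17
step 3: merge (EG,F) at d=11; branch lengths EG→4, F→11/2; new cluster EFG
  updated: d(BR,EFG)=46/3, d(EFG,I)=47/3
step 4: merge (BR,I) at d=14; branch lengths BR→6, I→7; new cluster BIR
  updated: d(BIR,EFG)=139/9
step 5: merge (BIR,EFG) at d=139/9; branch lengths BIR→13/18, EFG→20/9; new cluster BEFGIR
final tree: (((B:1,R:1):6,I:7):13/18,((E:3/2,G:3/2):4,F:11/2):20/9)
total length: 274/9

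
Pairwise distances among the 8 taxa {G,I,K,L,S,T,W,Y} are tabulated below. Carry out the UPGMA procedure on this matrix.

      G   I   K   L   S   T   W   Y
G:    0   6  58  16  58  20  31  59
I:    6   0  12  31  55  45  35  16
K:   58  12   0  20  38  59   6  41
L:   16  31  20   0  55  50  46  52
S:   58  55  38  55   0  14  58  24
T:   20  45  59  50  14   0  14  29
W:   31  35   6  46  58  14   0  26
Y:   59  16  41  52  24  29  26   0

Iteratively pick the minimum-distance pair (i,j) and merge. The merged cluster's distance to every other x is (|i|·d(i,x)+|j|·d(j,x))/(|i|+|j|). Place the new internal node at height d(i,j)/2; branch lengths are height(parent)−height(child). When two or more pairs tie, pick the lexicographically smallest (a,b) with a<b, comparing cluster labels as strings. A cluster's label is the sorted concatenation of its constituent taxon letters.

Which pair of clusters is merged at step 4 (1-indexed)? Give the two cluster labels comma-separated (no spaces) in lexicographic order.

iteration 1: select G,I (d=6); attach at lengths (3, 3); label the merged cluster GI
  updated: d(GI,K)=35, d(GI,L)=47/2, d(GI,S)=113/2, d(GI,T)=65/2, d(GI,W)=33, d(GI,Y)=75/2
iteration 2: select K,W (d=6); attach at lengths (3, 3); label the merged cluster KW
  updated: d(GI,KW)=34, d(KW,L)=33, d(KW,S)=48, d(KW,T)=73/2, d(KW,Y)=67/2
iteration 3: select S,T (d=14); attach at lengths (7, 7); label the merged cluster ST
  updated: d(GI,ST)=89/2, d(KW,ST)=169/4, d(L,ST)=105/2, d(ST,Y)=53/2
iteration 4: select GI,L (d=47/2); attach at lengths (35/4, 47/4); label the merged cluster GIL
  updated: d(GIL,KW)=101/3, d(GIL,ST)=283/6, d(GIL,Y)=127/3
iteration 5: select ST,Y (d=53/2); attach at lengths (25/4, 53/4); label the merged cluster STY
  updated: d(GIL,STY)=410/9, d(KW,STY)=118/3
iteration 6: select GIL,KW (d=101/3); attach at lengths (61/12, 83/6); label the merged cluster GIKLW
  updated: d(GIKLW,STY)=646/15
iteration 7: select GIKLW,STY (d=646/15); attach at lengths (47/10, 497/60); label the merged cluster GIKLSTWY
final tree: ((((G:3,I:3):35/4,L:47/4):61/12,(K:3,W:3):83/6):47/10,((S:7,T:7):25/4,Y:53/4):497/60)
total length: 979/10

GI,L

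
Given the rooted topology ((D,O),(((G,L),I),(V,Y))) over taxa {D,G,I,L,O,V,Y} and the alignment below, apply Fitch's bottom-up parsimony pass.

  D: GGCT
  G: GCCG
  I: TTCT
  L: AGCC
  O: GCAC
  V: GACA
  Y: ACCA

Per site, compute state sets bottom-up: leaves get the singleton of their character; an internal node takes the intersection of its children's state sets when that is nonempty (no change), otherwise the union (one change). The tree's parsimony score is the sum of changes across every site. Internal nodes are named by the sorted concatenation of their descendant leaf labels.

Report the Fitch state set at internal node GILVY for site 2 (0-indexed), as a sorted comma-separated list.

C

[col 0] DO: children D:{G}, O:{G} ∩→ {G}; cost 0
[col 0] GL: children G:{G}, L:{A} ∪→ {A,G}; cost 1
[col 0] GIL: children GL:{A,G}, I:{T} ∪→ {A,G,T}; cost 1
[col 0] VY: children V:{G}, Y:{A} ∪→ {A,G}; cost 1
[col 0] GILVY: children GIL:{A,G,T}, VY:{A,G} ∩→ {A,G}; cost 0
[col 0] DGILOVY: children DO:{G}, GILVY:{A,G} ∩→ {G}; cost 0
[col 1] DO: children D:{G}, O:{C} ∪→ {C,G}; cost 1
[col 1] GL: children G:{C}, L:{G} ∪→ {C,G}; cost 1
[col 1] GIL: children GL:{C,G}, I:{T} ∪→ {C,G,T}; cost 1
[col 1] VY: children V:{A}, Y:{C} ∪→ {A,C}; cost 1
[col 1] GILVY: children GIL:{C,G,T}, VY:{A,C} ∩→ {C}; cost 0
[col 1] DGILOVY: children DO:{C,G}, GILVY:{C} ∩→ {C}; cost 0
[col 2] DO: children D:{C}, O:{A} ∪→ {A,C}; cost 1
[col 2] GL: children G:{C}, L:{C} ∩→ {C}; cost 0
[col 2] GIL: children GL:{C}, I:{C} ∩→ {C}; cost 0
[col 2] VY: children V:{C}, Y:{C} ∩→ {C}; cost 0
[col 2] GILVY: children GIL:{C}, VY:{C} ∩→ {C}; cost 0
[col 2] DGILOVY: children DO:{A,C}, GILVY:{C} ∩→ {C}; cost 0
[col 3] DO: children D:{T}, O:{C} ∪→ {C,T}; cost 1
[col 3] GL: children G:{G}, L:{C} ∪→ {C,G}; cost 1
[col 3] GIL: children GL:{C,G}, I:{T} ∪→ {C,G,T}; cost 1
[col 3] VY: children V:{A}, Y:{A} ∩→ {A}; cost 0
[col 3] GILVY: children GIL:{C,G,T}, VY:{A} ∪→ {A,C,G,T}; cost 1
[col 3] DGILOVY: children DO:{C,T}, GILVY:{A,C,G,T} ∩→ {C,T}; cost 0
per-site changes: [3, 4, 1, 4]; total = 12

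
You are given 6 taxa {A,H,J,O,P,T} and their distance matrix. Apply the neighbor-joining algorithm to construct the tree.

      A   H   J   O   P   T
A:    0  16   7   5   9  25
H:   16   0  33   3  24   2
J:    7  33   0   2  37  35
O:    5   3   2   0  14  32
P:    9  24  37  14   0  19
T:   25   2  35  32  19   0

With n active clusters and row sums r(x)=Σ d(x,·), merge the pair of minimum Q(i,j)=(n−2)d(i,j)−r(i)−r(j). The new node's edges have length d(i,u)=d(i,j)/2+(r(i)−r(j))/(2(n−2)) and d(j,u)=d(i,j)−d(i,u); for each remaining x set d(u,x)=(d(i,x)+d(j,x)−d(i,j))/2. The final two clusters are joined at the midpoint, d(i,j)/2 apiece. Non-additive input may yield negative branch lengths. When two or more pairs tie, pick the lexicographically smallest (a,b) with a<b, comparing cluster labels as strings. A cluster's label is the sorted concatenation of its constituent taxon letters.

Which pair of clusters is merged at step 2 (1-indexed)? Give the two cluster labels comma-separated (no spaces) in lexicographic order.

iteration 1: select H,T (d=2, Q=-183); attach at lengths (-27/8, 43/8); label the merged cluster HT
  updated: d(A,HT)=39/2, d(HT,J)=33, d(HT,O)=33/2, d(HT,P)=41/2
iteration 2: select J,O (d=2, Q=-221/2); attach at lengths (95/12, -71/12); label the merged cluster JO
  updated: d(A,JO)=5, d(HT,JO)=95/4, d(JO,P)=49/2
iteration 3: select A,JO (d=5, Q=-307/4); attach at lengths (-39/16, 119/16); label the merged cluster AJO
  updated: d(AJO,HT)=153/8, d(AJO,P)=57/4
iteration 4: select AJO,HT (d=153/8, Q=-431/8); attach at lengths (103/16, 203/16); label the merged cluster AHJOT
  updated: d(AHJOT,P)=125/16
iteration 5: select AHJOT,P (d=125/16); attach at lengths (125/32, 125/32); label the merged cluster AHJOPT
final tree: (((A:-39/16,(J:95/12,O:-71/12):119/16):103/16,(H:-27/8,T:43/8):203/16):125/32,P:125/32)
total length: 575/16

J,O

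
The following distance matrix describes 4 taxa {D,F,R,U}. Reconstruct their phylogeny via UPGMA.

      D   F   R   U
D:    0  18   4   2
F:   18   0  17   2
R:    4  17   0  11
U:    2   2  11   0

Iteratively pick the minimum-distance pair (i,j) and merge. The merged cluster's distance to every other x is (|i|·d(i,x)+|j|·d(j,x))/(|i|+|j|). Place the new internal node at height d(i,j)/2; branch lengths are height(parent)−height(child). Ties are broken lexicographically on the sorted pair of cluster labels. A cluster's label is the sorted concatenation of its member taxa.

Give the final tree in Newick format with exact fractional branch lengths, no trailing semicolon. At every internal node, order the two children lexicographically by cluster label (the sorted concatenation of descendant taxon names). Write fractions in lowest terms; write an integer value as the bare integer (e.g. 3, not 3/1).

iteration 1: select D,U (d=2); attach at lengths (1, 1); label the merged cluster DU
  updated: d(DU,F)=10, d(DU,R)=15/2
iteration 2: select DU,R (d=15/2); attach at lengths (11/4, 15/4); label the merged cluster DRU
  updated: d(DRU,F)=37/3
iteration 3: select DRU,F (d=37/3); attach at lengths (29/12, 37/6); label the merged cluster DFRU
final tree: (((D:1,U:1):11/4,R:15/4):29/12,F:37/6)
total length: 205/12

(((D:1,U:1):11/4,R:15/4):29/12,F:37/6)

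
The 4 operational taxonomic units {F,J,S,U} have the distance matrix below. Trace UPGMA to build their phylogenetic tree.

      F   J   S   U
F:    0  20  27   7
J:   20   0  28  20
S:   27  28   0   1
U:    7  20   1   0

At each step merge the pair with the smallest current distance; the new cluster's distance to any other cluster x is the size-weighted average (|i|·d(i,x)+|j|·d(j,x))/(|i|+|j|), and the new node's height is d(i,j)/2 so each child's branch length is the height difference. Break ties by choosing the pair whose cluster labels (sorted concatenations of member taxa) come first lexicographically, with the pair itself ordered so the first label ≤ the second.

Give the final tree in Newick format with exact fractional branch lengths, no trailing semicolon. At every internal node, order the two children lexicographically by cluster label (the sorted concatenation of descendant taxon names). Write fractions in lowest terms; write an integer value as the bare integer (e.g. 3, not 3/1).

iteration 1: select S,U (d=1); attach at lengths (1/2, 1/2); label the merged cluster SU
  updated: d(F,SU)=17, d(J,SU)=24
iteration 2: select F,SU (d=17); attach at lengths (17/2, 8); label the merged cluster FSU
  updated: d(FSU,J)=68/3
iteration 3: select FSU,J (d=68/3); attach at lengths (17/6, 34/3); label the merged cluster FJSU
final tree: ((F:17/2,(S:1/2,U:1/2):8):17/6,J:34/3)
total length: 95/3

((F:17/2,(S:1/2,U:1/2):8):17/6,J:34/3)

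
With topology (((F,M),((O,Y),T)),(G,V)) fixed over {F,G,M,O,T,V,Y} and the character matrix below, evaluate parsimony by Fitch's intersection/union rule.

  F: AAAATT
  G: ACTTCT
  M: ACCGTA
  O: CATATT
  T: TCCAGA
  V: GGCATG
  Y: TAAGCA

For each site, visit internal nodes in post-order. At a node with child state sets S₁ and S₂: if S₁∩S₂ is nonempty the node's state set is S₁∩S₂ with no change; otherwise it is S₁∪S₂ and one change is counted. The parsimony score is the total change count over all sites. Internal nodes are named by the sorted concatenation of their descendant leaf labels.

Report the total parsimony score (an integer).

20

FM@0: {A} ∩ {A} = {A} (intersection, +0)
OY@0: {C} ∪ {T} = {C,T} (union, +1)
OTY@0: {C,T} ∩ {T} = {T} (intersection, +0)
FMOTY@0: {A} ∪ {T} = {A,T} (union, +1)
GV@0: {A} ∪ {G} = {A,G} (union, +1)
FGMOTVY@0: {A,T} ∩ {A,G} = {A} (intersection, +0)
FM@1: {A} ∪ {C} = {A,C} (union, +1)
OY@1: {A} ∩ {A} = {A} (intersection, +0)
OTY@1: {A} ∪ {C} = {A,C} (union, +1)
FMOTY@1: {A,C} ∩ {A,C} = {A,C} (intersection, +0)
GV@1: {C} ∪ {G} = {C,G} (union, +1)
FGMOTVY@1: {A,C} ∩ {C,G} = {C} (intersection, +0)
FM@2: {A} ∪ {C} = {A,C} (union, +1)
OY@2: {T} ∪ {A} = {A,T} (union, +1)
OTY@2: {A,T} ∪ {C} = {A,C,T} (union, +1)
FMOTY@2: {A,C} ∩ {A,C,T} = {A,C} (intersection, +0)
GV@2: {T} ∪ {C} = {C,T} (union, +1)
FGMOTVY@2: {A,C} ∩ {C,T} = {C} (intersection, +0)
FM@3: {A} ∪ {G} = {A,G} (union, +1)
OY@3: {A} ∪ {G} = {A,G} (union, +1)
OTY@3: {A,G} ∩ {A} = {A} (intersection, +0)
FMOTY@3: {A,G} ∩ {A} = {A} (intersection, +0)
GV@3: {T} ∪ {A} = {A,T} (union, +1)
FGMOTVY@3: {A} ∩ {A,T} = {A} (intersection, +0)
FM@4: {T} ∩ {T} = {T} (intersection, +0)
OY@4: {T} ∪ {C} = {C,T} (union, +1)
OTY@4: {C,T} ∪ {G} = {C,G,T} (union, +1)
FMOTY@4: {T} ∩ {C,G,T} = {T} (intersection, +0)
GV@4: {C} ∪ {T} = {C,T} (union, +1)
FGMOTVY@4: {T} ∩ {C,T} = {T} (intersection, +0)
FM@5: {T} ∪ {A} = {A,T} (union, +1)
OY@5: {T} ∪ {A} = {A,T} (union, +1)
OTY@5: {A,T} ∩ {A} = {A} (intersection, +0)
FMOTY@5: {A,T} ∩ {A} = {A} (intersection, +0)
GV@5: {T} ∪ {G} = {G,T} (union, +1)
FGMOTVY@5: {A} ∪ {G,T} = {A,G,T} (union, +1)
per-site changes: [3, 3, 4, 3, 3, 4]; total = 20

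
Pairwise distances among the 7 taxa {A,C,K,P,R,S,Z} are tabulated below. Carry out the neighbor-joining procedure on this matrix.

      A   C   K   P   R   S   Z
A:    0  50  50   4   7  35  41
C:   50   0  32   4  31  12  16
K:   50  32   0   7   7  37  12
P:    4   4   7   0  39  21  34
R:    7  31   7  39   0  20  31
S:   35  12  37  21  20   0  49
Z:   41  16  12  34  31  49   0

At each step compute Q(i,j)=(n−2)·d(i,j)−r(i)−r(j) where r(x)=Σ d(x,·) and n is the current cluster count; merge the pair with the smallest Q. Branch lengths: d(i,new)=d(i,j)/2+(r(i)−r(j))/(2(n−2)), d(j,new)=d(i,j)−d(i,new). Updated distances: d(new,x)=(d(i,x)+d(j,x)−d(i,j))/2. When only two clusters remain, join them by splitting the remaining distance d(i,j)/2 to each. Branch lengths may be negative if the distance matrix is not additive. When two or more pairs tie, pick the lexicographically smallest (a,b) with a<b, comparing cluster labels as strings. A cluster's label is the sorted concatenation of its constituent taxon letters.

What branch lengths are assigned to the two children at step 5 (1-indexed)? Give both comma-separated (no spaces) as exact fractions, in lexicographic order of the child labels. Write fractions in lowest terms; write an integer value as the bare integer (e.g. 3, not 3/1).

5,53/8

step 1: merge (A,R) at d=7, Q=-287; branch lengths A→87/10, R→-17/10; new cluster AR
  updated: d(AR,C)=37, d(AR,K)=25, d(AR,P)=18, d(AR,S)=24, d(AR,Z)=65/2
step 2: merge (K,Z) at d=12, Q=-417/2; branch lengths K→35/16, Z→157/16; new cluster KZ
  updated: d(AR,KZ)=91/4, d(C,KZ)=18, d(KZ,P)=29/2, d(KZ,S)=37
step 3: merge (C,S) at d=12, Q=-129; branch lengths C→13/6, S→59/6; new cluster CS
  updated: d(AR,CS)=49/2, d(CS,KZ)=43/2, d(CS,P)=13/2
step 4: merge (AR,KZ) at d=91/4, Q=-157/2; branch lengths AR→13, KZ→39/4; new cluster AKRZ
  updated: d(AKRZ,CS)=93/8, d(AKRZ,P)=39/8
step 5: merge (AKRZ,CS) at d=93/8, Q=-23; branch lengths AKRZ→5, CS→53/8; new cluster ACKRSZ
  updated: d(ACKRSZ,P)=-1/8
step 6: merge (ACKRSZ,P) at d=-1/8; branch lengths ACKRSZ→-1/16, P→-1/16; new cluster ACKPRSZ
final tree: ((((A:87/10,R:-17/10):13,(K:35/16,Z:157/16):39/4):5,(C:13/6,S:59/6):53/8):-1/16,P:-1/16)
total length: 261/4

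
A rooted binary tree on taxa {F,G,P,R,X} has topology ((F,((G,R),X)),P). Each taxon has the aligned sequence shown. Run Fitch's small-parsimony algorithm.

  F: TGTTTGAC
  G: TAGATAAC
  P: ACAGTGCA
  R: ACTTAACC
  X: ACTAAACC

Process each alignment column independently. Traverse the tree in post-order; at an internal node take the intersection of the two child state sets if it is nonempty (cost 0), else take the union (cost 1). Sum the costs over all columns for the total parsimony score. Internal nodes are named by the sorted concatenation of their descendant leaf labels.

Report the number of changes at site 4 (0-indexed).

2

[col 0] GR: children G:{T}, R:{A} ∪→ {A,T}; cost 1
[col 0] GRX: children GR:{A,T}, X:{A} ∩→ {A}; cost 0
[col 0] FGRX: children F:{T}, GRX:{A} ∪→ {A,T}; cost 1
[col 0] FGPRX: children FGRX:{A,T}, P:{A} ∩→ {A}; cost 0
[col 1] GR: children G:{A}, R:{C} ∪→ {A,C}; cost 1
[col 1] GRX: children GR:{A,C}, X:{C} ∩→ {C}; cost 0
[col 1] FGRX: children F:{G}, GRX:{C} ∪→ {C,G}; cost 1
[col 1] FGPRX: children FGRX:{C,G}, P:{C} ∩→ {C}; cost 0
[col 2] GR: children G:{G}, R:{T} ∪→ {G,T}; cost 1
[col 2] GRX: children GR:{G,T}, X:{T} ∩→ {T}; cost 0
[col 2] FGRX: children F:{T}, GRX:{T} ∩→ {T}; cost 0
[col 2] FGPRX: children FGRX:{T}, P:{A} ∪→ {A,T}; cost 1
[col 3] GR: children G:{A}, R:{T} ∪→ {A,T}; cost 1
[col 3] GRX: children GR:{A,T}, X:{A} ∩→ {A}; cost 0
[col 3] FGRX: children F:{T}, GRX:{A} ∪→ {A,T}; cost 1
[col 3] FGPRX: children FGRX:{A,T}, P:{G} ∪→ {A,G,T}; cost 1
[col 4] GR: children G:{T}, R:{A} ∪→ {A,T}; cost 1
[col 4] GRX: children GR:{A,T}, X:{A} ∩→ {A}; cost 0
[col 4] FGRX: children F:{T}, GRX:{A} ∪→ {A,T}; cost 1
[col 4] FGPRX: children FGRX:{A,T}, P:{T} ∩→ {T}; cost 0
[col 5] GR: children G:{A}, R:{A} ∩→ {A}; cost 0
[col 5] GRX: children GR:{A}, X:{A} ∩→ {A}; cost 0
[col 5] FGRX: children F:{G}, GRX:{A} ∪→ {A,G}; cost 1
[col 5] FGPRX: children FGRX:{A,G}, P:{G} ∩→ {G}; cost 0
[col 6] GR: children G:{A}, R:{C} ∪→ {A,C}; cost 1
[col 6] GRX: children GR:{A,C}, X:{C} ∩→ {C}; cost 0
[col 6] FGRX: children F:{A}, GRX:{C} ∪→ {A,C}; cost 1
[col 6] FGPRX: children FGRX:{A,C}, P:{C} ∩→ {C}; cost 0
[col 7] GR: children G:{C}, R:{C} ∩→ {C}; cost 0
[col 7] GRX: children GR:{C}, X:{C} ∩→ {C}; cost 0
[col 7] FGRX: children F:{C}, GRX:{C} ∩→ {C}; cost 0
[col 7] FGPRX: children FGRX:{C}, P:{A} ∪→ {A,C}; cost 1
per-site changes: [2, 2, 2, 3, 2, 1, 2, 1]; total = 15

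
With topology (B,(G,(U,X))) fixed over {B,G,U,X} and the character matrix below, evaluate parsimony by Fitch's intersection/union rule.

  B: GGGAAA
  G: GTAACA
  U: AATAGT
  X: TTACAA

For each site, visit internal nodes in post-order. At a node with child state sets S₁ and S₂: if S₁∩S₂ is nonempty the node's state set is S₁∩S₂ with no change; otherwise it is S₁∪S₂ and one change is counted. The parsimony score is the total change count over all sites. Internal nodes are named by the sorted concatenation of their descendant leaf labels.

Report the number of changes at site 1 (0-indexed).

[col 0] UX: children U:{A}, X:{T} ∪→ {A,T}; cost 1
[col 0] GUX: children G:{G}, UX:{A,T} ∪→ {A,G,T}; cost 1
[col 0] BGUX: children B:{G}, GUX:{A,G,T} ∩→ {G}; cost 0
[col 1] UX: children U:{A}, X:{T} ∪→ {A,T}; cost 1
[col 1] GUX: children G:{T}, UX:{A,T} ∩→ {T}; cost 0
[col 1] BGUX: children B:{G}, GUX:{T} ∪→ {G,T}; cost 1
[col 2] UX: children U:{T}, X:{A} ∪→ {A,T}; cost 1
[col 2] GUX: children G:{A}, UX:{A,T} ∩→ {A}; cost 0
[col 2] BGUX: children B:{G}, GUX:{A} ∪→ {A,G}; cost 1
[col 3] UX: children U:{A}, X:{C} ∪→ {A,C}; cost 1
[col 3] GUX: children G:{A}, UX:{A,C} ∩→ {A}; cost 0
[col 3] BGUX: children B:{A}, GUX:{A} ∩→ {A}; cost 0
[col 4] UX: children U:{G}, X:{A} ∪→ {A,G}; cost 1
[col 4] GUX: children G:{C}, UX:{A,G} ∪→ {A,C,G}; cost 1
[col 4] BGUX: children B:{A}, GUX:{A,C,G} ∩→ {A}; cost 0
[col 5] UX: children U:{T}, X:{A} ∪→ {A,T}; cost 1
[col 5] GUX: children G:{A}, UX:{A,T} ∩→ {A}; cost 0
[col 5] BGUX: children B:{A}, GUX:{A} ∩→ {A}; cost 0
per-site changes: [2, 2, 2, 1, 2, 1]; total = 10

2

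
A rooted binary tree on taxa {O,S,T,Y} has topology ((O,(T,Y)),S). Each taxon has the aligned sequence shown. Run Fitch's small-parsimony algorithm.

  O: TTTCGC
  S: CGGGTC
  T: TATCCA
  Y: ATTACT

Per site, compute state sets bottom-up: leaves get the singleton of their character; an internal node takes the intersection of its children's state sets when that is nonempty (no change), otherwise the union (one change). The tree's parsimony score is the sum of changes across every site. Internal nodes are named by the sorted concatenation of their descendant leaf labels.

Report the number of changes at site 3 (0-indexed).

2

TY@0: {T} ∪ {A} = {A,T} (union, +1)
OTY@0: {T} ∩ {A,T} = {T} (intersection, +0)
OSTY@0: {T} ∪ {C} = {C,T} (union, +1)
TY@1: {A} ∪ {T} = {A,T} (union, +1)
OTY@1: {T} ∩ {A,T} = {T} (intersection, +0)
OSTY@1: {T} ∪ {G} = {G,T} (union, +1)
TY@2: {T} ∩ {T} = {T} (intersection, +0)
OTY@2: {T} ∩ {T} = {T} (intersection, +0)
OSTY@2: {T} ∪ {G} = {G,T} (union, +1)
TY@3: {C} ∪ {A} = {A,C} (union, +1)
OTY@3: {C} ∩ {A,C} = {C} (intersection, +0)
OSTY@3: {C} ∪ {G} = {C,G} (union, +1)
TY@4: {C} ∩ {C} = {C} (intersection, +0)
OTY@4: {G} ∪ {C} = {C,G} (union, +1)
OSTY@4: {C,G} ∪ {T} = {C,G,T} (union, +1)
TY@5: {A} ∪ {T} = {A,T} (union, +1)
OTY@5: {C} ∪ {A,T} = {A,C,T} (union, +1)
OSTY@5: {A,C,T} ∩ {C} = {C} (intersection, +0)
per-site changes: [2, 2, 1, 2, 2, 2]; total = 11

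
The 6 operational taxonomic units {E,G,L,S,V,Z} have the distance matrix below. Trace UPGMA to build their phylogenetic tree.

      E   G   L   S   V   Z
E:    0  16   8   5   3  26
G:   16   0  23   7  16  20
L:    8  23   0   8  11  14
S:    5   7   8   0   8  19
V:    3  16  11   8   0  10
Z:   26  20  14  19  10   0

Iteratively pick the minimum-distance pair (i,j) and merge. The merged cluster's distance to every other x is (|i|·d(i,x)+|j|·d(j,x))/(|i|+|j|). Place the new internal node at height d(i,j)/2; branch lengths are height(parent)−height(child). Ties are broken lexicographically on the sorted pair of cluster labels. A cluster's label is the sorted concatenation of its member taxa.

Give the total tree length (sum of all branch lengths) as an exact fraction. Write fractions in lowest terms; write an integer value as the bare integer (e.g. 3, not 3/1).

174/5

step 1: merge (E,V) at d=3; branch lengths E→3/2, V→3/2; new cluster EV
  updated: d(EV,G)=16, d(EV,L)=19/2, d(EV,S)=13/2, d(EV,Z)=18
step 2: merge (EV,S) at d=13/2; branch lengths EV→7/4, S→13/4; new cluster ESV
  updated: d(ESV,G)=13, d(ESV,L)=9, d(ESV,Z)=55/3
step 3: merge (ESV,L) at d=9; branch lengths ESV→5/4, L→9/2; new cluster ELSV
  updated: d(ELSV,G)=31/2, d(ELSV,Z)=69/4
step 4: merge (ELSV,G) at d=31/2; branch lengths ELSV→13/4, G→31/4; new cluster EGLSV
  updated: d(EGLSV,Z)=89/5
step 5: merge (EGLSV,Z) at d=89/5; branch lengths EGLSV→23/20, Z→89/10; new cluster EGLSVZ
final tree: (((((E:3/2,V:3/2):7/4,S:13/4):5/4,L:9/2):13/4,G:31/4):23/20,Z:89/10)
total length: 174/5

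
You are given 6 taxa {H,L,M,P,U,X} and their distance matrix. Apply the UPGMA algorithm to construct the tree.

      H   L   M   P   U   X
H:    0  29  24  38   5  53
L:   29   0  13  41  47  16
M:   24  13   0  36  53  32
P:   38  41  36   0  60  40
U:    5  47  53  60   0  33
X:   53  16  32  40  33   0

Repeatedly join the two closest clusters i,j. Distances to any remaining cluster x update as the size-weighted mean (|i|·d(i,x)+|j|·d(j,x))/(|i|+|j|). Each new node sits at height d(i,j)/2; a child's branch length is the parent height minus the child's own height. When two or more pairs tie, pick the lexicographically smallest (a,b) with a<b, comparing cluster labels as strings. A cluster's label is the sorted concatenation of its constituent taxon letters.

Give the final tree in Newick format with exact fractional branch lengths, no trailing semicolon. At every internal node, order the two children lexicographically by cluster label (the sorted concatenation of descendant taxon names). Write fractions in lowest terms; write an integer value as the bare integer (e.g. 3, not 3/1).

step 1: merge (H,U) at d=5; branch lengths H→5/2, U→5/2; new cluster HU
  updated: d(HU,L)=38, d(HU,M)=77/2, d(HU,P)=49, d(HU,X)=43
step 2: merge (L,M) at d=13; branch lengths L→13/2, M→13/2; new cluster LM
  updated: d(HU,LM)=153/4, d(LM,P)=77/2, d(LM,X)=24
step 3: merge (LM,X) at d=24; branch lengths LM→11/2, X→12; new cluster LMX
  updated: d(HU,LMX)=239/6, d(LMX,P)=39
step 4: merge (LMX,P) at d=39; branch lengths LMX→15/2, P→39/2; new cluster LMPX
  updated: d(HU,LMPX)=337/8
step 5: merge (HU,LMPX) at d=337/8; branch lengths HU→297/16, LMPX→25/16; new cluster HLMPUX
final tree: ((H:5/2,U:5/2):297/16,(((L:13/2,M:13/2):11/2,X:12):15/2,P:39/2):25/16)
total length: 661/8

((H:5/2,U:5/2):297/16,(((L:13/2,M:13/2):11/2,X:12):15/2,P:39/2):25/16)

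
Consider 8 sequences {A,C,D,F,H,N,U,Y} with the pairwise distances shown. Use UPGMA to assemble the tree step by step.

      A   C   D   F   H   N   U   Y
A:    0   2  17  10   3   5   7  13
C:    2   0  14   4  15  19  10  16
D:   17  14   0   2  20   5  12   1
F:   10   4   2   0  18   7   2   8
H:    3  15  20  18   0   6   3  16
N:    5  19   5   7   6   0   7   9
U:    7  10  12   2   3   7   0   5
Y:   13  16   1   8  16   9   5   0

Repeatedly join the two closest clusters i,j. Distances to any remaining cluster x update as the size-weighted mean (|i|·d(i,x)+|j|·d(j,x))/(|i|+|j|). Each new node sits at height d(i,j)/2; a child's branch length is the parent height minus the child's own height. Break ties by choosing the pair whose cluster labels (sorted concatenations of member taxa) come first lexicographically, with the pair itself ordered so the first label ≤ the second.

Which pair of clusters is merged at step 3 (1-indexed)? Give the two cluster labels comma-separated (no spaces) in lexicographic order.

iteration 1: select D,Y (d=1); attach at lengths (1/2, 1/2); label the merged cluster DY
  updated: d(A,DY)=15, d(C,DY)=15, d(DY,F)=5, d(DY,H)=18, d(DY,N)=7, d(DY,U)=17/2
iteration 2: select A,C (d=2); attach at lengths (1, 1); label the merged cluster AC
  updated: d(AC,DY)=15, d(AC,F)=7, d(AC,H)=9, d(AC,N)=12, d(AC,U)=17/2
iteration 3: select F,U (d=2); attach at lengths (1, 1); label the merged cluster FU
  updated: d(AC,FU)=31/4, d(DY,FU)=27/4, d(FU,H)=21/2, d(FU,N)=7
iteration 4: select H,N (d=6); attach at lengths (3, 3); label the merged cluster HN
  updated: d(AC,HN)=21/2, d(DY,HN)=25/2, d(FU,HN)=35/4
iteration 5: select DY,FU (d=27/4); attach at lengths (23/8, 19/8); label the merged cluster DFUY
  updated: d(AC,DFUY)=91/8, d(DFUY,HN)=85/8
iteration 6: select AC,HN (d=21/2); attach at lengths (17/4, 9/4); label the merged cluster ACHN
  updated: d(ACHN,DFUY)=11
iteration 7: select ACHN,DFUY (d=11); attach at lengths (1/4, 17/8); label the merged cluster ACDFHNUY
final tree: (((A:1,C:1):17/4,(H:3,N:3):9/4):1/4,((D:1/2,Y:1/2):23/8,(F:1,U:1):19/8):17/8)
total length: 201/8

F,U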